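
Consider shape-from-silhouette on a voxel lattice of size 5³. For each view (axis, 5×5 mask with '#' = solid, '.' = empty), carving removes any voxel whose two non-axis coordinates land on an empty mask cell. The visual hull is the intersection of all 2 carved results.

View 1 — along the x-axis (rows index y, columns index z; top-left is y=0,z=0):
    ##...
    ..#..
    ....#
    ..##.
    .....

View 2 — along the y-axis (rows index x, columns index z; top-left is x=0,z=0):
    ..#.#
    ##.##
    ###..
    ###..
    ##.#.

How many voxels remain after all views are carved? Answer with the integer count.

18 voxels

start: 5×5×5 = 125 voxels
  1. axis=0 (YZ plane), |mask|=6  ⇒  voxels=30
  2. axis=1 (XZ plane), |mask|=15  ⇒  voxels=18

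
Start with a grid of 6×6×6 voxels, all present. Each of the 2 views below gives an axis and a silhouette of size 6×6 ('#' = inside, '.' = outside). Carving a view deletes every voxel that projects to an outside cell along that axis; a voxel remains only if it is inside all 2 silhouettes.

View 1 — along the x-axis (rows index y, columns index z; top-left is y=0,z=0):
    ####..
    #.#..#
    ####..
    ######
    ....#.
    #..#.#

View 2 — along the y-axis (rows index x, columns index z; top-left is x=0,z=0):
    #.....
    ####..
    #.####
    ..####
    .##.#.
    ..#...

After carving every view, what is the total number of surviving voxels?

|visual hull| = 65

full grid |V| = 216
  1. axis=0 (YZ plane), |mask|=21  ⇒  voxels=126
  2. axis=1 (XZ plane), |mask|=18  ⇒  voxels=65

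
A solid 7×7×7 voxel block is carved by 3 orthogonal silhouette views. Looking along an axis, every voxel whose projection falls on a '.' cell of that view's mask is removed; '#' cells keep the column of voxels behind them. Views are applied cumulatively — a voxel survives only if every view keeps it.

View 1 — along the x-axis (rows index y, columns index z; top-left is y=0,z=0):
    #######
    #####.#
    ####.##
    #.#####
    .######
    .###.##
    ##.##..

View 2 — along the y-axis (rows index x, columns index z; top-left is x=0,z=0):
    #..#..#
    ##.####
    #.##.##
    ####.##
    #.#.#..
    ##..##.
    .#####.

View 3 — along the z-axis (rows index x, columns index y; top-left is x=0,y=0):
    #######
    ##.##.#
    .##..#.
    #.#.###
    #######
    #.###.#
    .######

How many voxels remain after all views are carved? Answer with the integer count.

voxel count = 137

full grid |V| = 343
  1. axis=0 (YZ plane), |mask|=40  ⇒  voxels=280
  2. axis=1 (XZ plane), |mask|=32  ⇒  voxels=182
  3. axis=2 (XY plane), |mask|=38  ⇒  voxels=137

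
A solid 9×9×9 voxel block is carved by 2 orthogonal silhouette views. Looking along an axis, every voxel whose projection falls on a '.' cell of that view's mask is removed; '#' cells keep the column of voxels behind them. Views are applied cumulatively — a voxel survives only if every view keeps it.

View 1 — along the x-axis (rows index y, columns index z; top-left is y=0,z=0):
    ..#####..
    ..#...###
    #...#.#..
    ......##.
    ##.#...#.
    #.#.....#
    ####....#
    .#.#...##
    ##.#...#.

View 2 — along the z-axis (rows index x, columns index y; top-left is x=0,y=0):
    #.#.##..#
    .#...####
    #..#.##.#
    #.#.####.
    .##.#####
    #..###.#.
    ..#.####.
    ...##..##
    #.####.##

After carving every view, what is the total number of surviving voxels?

initial block: 9^3 = 729
V1 x: intersect with YZ mask (34 set) -- 306 left
V2 z: intersect with XY mask (49 set) -- 185 left

185 voxels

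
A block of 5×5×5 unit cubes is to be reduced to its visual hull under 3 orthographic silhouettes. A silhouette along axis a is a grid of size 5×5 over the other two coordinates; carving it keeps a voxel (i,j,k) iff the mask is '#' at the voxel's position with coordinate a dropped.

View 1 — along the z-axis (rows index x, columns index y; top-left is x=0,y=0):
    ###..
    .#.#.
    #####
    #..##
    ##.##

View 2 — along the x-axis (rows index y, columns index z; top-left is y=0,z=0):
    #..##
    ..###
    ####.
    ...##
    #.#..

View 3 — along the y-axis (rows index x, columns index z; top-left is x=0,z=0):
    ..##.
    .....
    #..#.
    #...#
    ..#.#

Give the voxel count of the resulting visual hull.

full grid |V| = 125
  1. axis=2 (XY plane), |mask|=17  ⇒  voxels=85
  2. axis=0 (YZ plane), |mask|=14  ⇒  voxels=46
  3. axis=1 (XZ plane), |mask|=8  ⇒  voxels=21

|visual hull| = 21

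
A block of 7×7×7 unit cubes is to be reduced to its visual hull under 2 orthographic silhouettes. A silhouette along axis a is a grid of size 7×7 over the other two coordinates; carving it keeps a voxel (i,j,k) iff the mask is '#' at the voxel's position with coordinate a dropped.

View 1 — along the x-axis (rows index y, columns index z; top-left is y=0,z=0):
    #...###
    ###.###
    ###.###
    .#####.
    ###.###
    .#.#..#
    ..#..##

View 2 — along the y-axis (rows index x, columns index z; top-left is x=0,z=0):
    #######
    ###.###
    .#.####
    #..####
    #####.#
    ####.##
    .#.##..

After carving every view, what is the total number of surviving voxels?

remaining voxels: 178

initial block: 7^3 = 343
V1 x: intersect with YZ mask (33 set) -- 231 left
V2 y: intersect with XZ mask (38 set) -- 178 left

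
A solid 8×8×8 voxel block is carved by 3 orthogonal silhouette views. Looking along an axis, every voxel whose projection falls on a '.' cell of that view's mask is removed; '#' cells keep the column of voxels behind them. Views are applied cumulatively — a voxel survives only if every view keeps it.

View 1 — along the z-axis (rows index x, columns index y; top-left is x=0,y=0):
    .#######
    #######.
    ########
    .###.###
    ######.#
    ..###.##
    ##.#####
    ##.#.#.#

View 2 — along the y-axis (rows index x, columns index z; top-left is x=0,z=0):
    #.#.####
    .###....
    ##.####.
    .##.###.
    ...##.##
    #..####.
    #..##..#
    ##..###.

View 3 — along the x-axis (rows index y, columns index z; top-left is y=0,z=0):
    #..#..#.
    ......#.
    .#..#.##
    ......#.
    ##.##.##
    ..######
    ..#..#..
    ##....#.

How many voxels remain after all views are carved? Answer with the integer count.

initial block: 8^3 = 512
step 1: project along z, AND mask (52/64) → |grid| = 416
step 2: project along y, AND mask (38/64) → |grid| = 247
step 3: project along x, AND mask (26/64) → |grid| = 105

remaining voxels: 105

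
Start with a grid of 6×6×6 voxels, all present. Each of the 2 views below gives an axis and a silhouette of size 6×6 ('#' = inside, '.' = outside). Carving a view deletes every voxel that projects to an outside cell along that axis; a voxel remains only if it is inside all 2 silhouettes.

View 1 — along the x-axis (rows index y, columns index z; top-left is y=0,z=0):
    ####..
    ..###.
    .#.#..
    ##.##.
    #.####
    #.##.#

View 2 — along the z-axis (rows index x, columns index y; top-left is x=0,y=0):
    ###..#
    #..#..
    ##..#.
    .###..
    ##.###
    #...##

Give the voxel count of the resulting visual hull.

full grid |V| = 216
  1. axis=0 (YZ plane), |mask|=22  ⇒  voxels=132
  2. axis=2 (XY plane), |mask|=20  ⇒  voxels=75

|visual hull| = 75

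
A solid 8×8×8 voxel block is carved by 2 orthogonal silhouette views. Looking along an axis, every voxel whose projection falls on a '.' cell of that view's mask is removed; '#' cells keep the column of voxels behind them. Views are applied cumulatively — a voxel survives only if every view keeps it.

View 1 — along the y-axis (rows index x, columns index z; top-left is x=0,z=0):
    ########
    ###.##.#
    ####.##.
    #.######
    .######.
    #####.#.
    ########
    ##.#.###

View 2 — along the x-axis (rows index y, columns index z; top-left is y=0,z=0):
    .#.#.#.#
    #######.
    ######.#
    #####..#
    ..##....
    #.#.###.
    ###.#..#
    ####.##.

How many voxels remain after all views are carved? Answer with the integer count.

voxel count = 281

start: 8×8×8 = 512 voxels
[1] y-view keeps 53 columns → grid now 424
[2] x-view keeps 42 columns → grid now 281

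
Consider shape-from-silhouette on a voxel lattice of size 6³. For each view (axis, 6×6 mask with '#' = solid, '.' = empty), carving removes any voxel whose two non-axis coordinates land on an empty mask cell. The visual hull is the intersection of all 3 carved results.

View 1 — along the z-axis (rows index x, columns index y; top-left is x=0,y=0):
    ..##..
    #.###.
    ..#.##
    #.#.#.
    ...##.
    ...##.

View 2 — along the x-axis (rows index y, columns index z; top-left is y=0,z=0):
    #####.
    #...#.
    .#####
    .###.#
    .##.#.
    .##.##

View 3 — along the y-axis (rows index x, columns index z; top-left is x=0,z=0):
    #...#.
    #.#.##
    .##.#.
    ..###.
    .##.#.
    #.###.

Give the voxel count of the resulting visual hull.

|visual hull| = 37

full grid |V| = 216
[1] z-view keeps 16 columns → grid now 96
[2] x-view keeps 23 columns → grid now 65
[3] y-view keeps 19 columns → grid now 37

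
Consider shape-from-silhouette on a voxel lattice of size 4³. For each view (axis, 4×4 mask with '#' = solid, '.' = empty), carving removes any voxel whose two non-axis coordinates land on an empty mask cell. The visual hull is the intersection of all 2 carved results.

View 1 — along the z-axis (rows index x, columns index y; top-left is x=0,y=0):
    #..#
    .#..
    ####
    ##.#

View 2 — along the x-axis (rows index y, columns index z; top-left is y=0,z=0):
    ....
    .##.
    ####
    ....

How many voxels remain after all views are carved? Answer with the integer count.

|visual hull| = 10

start: 4×4×4 = 64 voxels
after view 1 [z-axis, 10 of 16 cells solid] → remaining = 40
after view 2 [x-axis, 6 of 16 cells solid] → remaining = 10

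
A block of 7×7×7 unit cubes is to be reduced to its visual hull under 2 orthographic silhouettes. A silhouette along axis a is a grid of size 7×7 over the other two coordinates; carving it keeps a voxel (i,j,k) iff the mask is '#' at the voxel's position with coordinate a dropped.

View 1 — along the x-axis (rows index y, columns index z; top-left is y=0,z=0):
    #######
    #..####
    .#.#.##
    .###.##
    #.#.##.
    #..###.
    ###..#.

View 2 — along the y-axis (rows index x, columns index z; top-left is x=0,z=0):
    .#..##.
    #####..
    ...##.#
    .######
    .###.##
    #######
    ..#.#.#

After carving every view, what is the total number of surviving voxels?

|visual hull| = 147

before carving: 343 voxels (7×7×7)
carve view 1 (along x, YZ-mask fill 33/49): 231 voxels remain
carve view 2 (along y, XZ-mask fill 32/49): 147 voxels remain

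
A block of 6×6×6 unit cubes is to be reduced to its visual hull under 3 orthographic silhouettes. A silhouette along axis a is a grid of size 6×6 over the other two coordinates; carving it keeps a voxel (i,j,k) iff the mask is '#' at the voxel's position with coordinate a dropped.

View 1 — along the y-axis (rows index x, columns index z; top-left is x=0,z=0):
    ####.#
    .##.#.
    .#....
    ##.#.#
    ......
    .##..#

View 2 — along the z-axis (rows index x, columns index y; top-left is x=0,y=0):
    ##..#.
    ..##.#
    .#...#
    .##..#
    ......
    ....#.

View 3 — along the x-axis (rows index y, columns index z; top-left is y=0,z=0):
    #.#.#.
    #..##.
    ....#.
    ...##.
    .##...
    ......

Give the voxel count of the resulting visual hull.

start: 6×6×6 = 216 voxels
V1 y: intersect with XZ mask (16 set) -- 96 left
V2 z: intersect with XY mask (12 set) -- 41 left
V3 x: intersect with YZ mask (11 set) -- 12 left

voxel count = 12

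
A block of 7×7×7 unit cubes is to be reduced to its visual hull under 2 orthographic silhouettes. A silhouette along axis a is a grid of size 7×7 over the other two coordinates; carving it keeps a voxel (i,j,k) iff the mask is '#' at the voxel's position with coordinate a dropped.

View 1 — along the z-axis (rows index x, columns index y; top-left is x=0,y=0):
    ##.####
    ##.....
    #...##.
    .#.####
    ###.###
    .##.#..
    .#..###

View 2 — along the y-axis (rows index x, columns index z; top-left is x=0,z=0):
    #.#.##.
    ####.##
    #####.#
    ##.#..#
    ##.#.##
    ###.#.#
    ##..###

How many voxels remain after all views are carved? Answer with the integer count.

full grid |V| = 343
V1 z: intersect with XY mask (29 set) -- 203 left
V2 y: intersect with XZ mask (35 set) -- 139 left

remaining voxels: 139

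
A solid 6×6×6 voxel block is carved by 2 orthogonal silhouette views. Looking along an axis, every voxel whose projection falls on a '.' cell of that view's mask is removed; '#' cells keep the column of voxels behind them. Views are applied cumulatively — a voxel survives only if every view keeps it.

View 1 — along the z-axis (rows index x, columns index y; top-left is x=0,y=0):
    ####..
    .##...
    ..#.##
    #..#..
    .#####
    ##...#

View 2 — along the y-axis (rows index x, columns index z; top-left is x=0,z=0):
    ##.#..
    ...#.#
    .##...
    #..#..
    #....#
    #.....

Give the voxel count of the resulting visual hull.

initial block: 6^3 = 216
step 1: project along z, AND mask (19/36) → |grid| = 114
step 2: project along y, AND mask (12/36) → |grid| = 39

remaining voxels: 39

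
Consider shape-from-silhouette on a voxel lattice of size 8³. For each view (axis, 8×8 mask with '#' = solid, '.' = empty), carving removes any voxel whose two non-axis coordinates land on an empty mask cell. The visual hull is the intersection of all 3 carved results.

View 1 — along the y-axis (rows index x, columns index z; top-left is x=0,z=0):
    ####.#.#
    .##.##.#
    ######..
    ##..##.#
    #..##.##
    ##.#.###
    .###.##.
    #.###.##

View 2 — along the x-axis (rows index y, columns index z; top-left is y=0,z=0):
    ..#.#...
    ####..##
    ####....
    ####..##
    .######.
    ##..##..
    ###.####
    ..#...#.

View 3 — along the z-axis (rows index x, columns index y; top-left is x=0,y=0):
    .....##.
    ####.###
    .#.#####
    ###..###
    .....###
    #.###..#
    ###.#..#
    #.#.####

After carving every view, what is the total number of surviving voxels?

|visual hull| = 118

before carving: 512 voxels (8×8×8)
carve view 1 (along y, XZ-mask fill 44/64): 352 voxels remain
carve view 2 (along x, YZ-mask fill 37/64): 201 voxels remain
carve view 3 (along z, XY-mask fill 40/64): 118 voxels remain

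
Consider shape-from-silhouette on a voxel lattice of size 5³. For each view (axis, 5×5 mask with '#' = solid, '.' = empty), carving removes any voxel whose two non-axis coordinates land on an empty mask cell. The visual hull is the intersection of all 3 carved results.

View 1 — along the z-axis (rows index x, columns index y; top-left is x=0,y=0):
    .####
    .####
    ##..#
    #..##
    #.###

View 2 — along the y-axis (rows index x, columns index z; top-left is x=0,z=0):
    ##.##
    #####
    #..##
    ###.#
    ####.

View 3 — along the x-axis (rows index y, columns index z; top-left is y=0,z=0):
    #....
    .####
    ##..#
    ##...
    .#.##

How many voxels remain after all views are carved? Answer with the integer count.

start: 5×5×5 = 125 voxels
[1] z-view keeps 18 columns → grid now 90
[2] y-view keeps 20 columns → grid now 73
[3] x-view keeps 13 columns → grid now 40

voxel count = 40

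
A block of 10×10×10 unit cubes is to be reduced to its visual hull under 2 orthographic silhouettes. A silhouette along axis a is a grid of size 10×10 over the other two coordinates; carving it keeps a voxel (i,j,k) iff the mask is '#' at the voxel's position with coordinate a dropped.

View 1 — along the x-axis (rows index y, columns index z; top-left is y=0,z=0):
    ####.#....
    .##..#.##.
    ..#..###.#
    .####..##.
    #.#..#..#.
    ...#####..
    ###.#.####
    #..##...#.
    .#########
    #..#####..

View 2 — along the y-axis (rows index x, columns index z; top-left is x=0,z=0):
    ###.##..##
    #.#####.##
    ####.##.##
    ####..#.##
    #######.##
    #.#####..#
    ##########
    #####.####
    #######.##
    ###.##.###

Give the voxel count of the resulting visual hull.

remaining voxels: 457

initial block: 10^3 = 1000
  1. axis=0 (YZ plane), |mask|=57  ⇒  voxels=570
  2. axis=1 (XZ plane), |mask|=82  ⇒  voxels=457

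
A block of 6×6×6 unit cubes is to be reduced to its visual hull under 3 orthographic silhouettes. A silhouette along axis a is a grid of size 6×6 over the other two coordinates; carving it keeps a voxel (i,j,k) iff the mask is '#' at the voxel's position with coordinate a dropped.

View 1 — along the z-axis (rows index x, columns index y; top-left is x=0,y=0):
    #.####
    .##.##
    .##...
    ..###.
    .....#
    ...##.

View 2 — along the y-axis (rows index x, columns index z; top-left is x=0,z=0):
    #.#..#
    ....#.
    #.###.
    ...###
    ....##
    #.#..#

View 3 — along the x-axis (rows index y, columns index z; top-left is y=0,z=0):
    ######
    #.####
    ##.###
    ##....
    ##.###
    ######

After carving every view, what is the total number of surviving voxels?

full grid |V| = 216
after view 1 [z-axis, 17 of 36 cells solid] → remaining = 102
after view 2 [y-axis, 16 of 36 cells solid] → remaining = 44
after view 3 [x-axis, 29 of 36 cells solid] → remaining = 33

voxel count = 33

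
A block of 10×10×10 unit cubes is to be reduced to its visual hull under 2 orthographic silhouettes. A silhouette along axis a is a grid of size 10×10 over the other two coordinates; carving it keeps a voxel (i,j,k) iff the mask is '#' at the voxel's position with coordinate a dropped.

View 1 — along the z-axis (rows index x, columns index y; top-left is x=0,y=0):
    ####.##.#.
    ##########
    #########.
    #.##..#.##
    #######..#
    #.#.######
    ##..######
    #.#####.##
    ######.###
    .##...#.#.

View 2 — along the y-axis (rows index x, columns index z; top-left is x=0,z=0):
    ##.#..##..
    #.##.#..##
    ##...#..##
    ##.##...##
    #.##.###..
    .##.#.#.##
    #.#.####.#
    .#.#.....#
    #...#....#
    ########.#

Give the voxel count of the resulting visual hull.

|visual hull| = 415

full grid |V| = 1000
  1. axis=2 (XY plane), |mask|=77  ⇒  voxels=770
  2. axis=1 (XZ plane), |mask|=56  ⇒  voxels=415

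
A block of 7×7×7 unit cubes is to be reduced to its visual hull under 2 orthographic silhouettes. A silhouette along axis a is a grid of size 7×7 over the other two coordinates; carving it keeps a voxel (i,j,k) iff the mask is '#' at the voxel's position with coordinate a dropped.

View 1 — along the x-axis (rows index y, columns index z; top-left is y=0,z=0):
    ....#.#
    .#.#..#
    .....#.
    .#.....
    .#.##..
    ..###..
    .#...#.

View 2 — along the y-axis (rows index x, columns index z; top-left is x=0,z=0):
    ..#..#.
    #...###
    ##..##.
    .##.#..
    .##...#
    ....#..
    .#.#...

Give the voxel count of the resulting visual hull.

remaining voxels: 44

full grid |V| = 343
carve view 1 (along x, YZ-mask fill 15/49): 105 voxels remain
carve view 2 (along y, XZ-mask fill 19/49): 44 voxels remain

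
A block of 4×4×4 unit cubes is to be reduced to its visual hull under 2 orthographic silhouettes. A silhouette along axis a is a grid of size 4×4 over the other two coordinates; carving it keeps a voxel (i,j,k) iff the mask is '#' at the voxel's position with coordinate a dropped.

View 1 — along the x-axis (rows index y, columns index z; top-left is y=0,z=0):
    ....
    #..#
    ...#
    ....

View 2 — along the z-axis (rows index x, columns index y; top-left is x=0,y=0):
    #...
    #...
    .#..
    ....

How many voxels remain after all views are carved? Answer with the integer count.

full grid |V| = 64
step 1: project along x, AND mask (3/16) → |grid| = 12
step 2: project along z, AND mask (3/16) → |grid| = 2

|visual hull| = 2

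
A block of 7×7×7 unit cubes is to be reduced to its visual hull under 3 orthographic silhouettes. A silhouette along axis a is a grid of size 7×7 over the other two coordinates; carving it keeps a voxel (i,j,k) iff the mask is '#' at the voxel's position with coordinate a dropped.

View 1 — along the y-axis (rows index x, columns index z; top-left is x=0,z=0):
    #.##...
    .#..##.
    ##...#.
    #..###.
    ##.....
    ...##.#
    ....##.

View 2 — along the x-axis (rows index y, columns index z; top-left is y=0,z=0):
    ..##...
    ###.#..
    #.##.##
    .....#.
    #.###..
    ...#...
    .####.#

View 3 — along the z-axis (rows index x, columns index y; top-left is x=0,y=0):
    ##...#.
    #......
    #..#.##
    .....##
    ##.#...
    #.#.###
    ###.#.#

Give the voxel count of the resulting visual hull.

remaining voxels: 25

start: 7×7×7 = 343 voxels
carve view 1 (along y, XZ-mask fill 20/49): 140 voxels remain
carve view 2 (along x, YZ-mask fill 22/49): 60 voxels remain
carve view 3 (along z, XY-mask fill 23/49): 25 voxels remain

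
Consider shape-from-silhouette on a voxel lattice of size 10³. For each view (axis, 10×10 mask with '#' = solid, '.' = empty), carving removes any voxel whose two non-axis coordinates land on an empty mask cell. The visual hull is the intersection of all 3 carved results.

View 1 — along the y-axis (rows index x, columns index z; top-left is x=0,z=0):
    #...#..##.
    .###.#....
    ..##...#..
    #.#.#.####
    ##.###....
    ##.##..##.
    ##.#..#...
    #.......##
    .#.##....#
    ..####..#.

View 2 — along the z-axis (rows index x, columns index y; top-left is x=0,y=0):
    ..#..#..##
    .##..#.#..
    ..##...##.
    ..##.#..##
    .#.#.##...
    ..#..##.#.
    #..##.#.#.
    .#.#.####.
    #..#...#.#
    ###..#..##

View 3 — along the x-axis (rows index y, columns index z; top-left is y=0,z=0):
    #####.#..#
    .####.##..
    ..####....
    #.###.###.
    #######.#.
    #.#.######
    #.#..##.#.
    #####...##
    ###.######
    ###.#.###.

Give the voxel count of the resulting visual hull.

full grid |V| = 1000
V1 y: intersect with XZ mask (45 set) -- 450 left
V2 z: intersect with XY mask (46 set) -- 207 left
V3 x: intersect with YZ mask (68 set) -- 147 left

|visual hull| = 147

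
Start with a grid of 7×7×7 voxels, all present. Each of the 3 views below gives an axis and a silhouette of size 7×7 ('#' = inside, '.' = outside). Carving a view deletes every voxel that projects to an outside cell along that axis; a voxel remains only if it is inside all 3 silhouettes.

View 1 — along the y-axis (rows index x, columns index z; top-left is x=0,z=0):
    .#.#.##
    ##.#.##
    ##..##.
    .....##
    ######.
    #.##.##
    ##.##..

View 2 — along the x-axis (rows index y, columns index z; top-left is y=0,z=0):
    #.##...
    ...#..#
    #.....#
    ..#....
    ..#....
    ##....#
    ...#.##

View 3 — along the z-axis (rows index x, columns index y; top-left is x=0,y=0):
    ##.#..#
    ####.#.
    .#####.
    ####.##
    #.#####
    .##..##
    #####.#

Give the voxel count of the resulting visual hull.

voxel count = 47

before carving: 343 voxels (7×7×7)
  1. axis=1 (XZ plane), |mask|=30  ⇒  voxels=210
  2. axis=0 (YZ plane), |mask|=15  ⇒  voxels=63
  3. axis=2 (XY plane), |mask|=36  ⇒  voxels=47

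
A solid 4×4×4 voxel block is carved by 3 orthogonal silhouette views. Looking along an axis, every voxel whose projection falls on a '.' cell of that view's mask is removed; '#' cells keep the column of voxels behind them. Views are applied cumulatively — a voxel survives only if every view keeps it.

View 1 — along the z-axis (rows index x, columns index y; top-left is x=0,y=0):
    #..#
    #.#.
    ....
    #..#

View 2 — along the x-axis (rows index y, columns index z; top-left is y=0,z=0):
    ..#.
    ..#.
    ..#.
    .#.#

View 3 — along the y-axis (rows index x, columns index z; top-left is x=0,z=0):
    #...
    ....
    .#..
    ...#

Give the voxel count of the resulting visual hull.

initial block: 4^3 = 64
carve view 1 (along z, XY-mask fill 6/16): 24 voxels remain
carve view 2 (along x, YZ-mask fill 5/16): 8 voxels remain
carve view 3 (along y, XZ-mask fill 3/16): 1 voxels remain

1 voxels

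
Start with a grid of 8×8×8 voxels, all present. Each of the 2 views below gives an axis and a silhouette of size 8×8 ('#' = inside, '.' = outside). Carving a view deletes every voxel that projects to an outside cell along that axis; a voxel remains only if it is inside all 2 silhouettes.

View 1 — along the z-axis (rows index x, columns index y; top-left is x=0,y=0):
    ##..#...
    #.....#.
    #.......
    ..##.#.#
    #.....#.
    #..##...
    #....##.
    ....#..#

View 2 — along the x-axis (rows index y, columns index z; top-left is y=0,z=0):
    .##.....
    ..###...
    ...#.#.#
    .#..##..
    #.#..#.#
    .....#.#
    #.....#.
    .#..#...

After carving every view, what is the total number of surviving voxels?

full grid |V| = 512
step 1: project along z, AND mask (20/64) → |grid| = 160
step 2: project along x, AND mask (21/64) → |grid| = 50

50 voxels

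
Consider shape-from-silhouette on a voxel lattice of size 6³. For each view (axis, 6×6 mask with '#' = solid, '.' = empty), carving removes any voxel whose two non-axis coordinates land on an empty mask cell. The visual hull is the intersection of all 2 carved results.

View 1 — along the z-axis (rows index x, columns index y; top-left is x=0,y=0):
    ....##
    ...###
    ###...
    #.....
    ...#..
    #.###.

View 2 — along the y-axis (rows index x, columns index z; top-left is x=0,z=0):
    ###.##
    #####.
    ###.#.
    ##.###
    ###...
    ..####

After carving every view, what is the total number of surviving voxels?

61 voxels

start: 6×6×6 = 216 voxels
after view 1 [z-axis, 14 of 36 cells solid] → remaining = 84
after view 2 [y-axis, 26 of 36 cells solid] → remaining = 61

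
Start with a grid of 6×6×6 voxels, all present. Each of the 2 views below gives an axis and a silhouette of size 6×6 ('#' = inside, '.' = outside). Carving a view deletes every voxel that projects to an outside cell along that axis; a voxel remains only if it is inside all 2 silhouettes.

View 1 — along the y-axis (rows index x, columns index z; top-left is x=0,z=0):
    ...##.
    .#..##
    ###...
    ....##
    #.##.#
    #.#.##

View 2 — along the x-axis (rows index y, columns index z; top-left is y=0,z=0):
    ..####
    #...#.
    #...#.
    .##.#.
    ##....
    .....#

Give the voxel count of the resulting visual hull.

before carving: 216 voxels (6×6×6)
  1. axis=1 (XZ plane), |mask|=18  ⇒  voxels=108
  2. axis=0 (YZ plane), |mask|=14  ⇒  voxels=45

voxel count = 45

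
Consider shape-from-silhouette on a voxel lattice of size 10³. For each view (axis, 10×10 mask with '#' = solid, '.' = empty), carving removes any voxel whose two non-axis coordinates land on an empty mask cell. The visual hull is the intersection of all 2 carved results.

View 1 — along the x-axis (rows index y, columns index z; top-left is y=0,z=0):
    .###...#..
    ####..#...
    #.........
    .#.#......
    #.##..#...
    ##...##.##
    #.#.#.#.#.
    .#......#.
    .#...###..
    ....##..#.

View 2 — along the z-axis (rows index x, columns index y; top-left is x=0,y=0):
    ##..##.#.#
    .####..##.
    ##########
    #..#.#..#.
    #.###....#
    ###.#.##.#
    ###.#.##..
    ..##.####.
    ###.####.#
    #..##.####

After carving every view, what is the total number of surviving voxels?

full grid |V| = 1000
  1. axis=0 (YZ plane), |mask|=36  ⇒  voxels=360
  2. axis=2 (XY plane), |mask|=65  ⇒  voxels=227

|visual hull| = 227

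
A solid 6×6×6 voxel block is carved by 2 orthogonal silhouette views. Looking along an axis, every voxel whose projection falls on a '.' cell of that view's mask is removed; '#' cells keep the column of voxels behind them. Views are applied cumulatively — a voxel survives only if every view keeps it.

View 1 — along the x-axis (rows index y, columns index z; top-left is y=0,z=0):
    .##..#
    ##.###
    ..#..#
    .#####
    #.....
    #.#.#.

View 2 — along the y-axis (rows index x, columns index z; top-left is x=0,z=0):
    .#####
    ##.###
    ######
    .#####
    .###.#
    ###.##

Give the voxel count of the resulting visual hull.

full grid |V| = 216
after view 1 [x-axis, 19 of 36 cells solid] → remaining = 114
after view 2 [y-axis, 30 of 36 cells solid] → remaining = 96

remaining voxels: 96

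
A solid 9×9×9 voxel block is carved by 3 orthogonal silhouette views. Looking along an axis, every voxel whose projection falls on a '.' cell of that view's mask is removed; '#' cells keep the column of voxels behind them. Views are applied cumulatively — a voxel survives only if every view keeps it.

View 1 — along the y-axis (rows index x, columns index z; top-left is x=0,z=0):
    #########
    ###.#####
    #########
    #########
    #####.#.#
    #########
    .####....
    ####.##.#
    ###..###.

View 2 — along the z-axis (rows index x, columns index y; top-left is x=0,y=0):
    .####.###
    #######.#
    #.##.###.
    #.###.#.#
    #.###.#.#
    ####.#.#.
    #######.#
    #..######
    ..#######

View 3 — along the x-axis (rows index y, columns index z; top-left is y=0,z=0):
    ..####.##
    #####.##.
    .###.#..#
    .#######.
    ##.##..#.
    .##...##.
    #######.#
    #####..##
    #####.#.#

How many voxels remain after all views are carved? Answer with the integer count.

before carving: 729 voxels (9×9×9)
carve view 1 (along y, XZ-mask fill 68/81): 612 voxels remain
carve view 2 (along z, XY-mask fill 61/81): 454 voxels remain
carve view 3 (along x, YZ-mask fill 56/81): 318 voxels remain

318 voxels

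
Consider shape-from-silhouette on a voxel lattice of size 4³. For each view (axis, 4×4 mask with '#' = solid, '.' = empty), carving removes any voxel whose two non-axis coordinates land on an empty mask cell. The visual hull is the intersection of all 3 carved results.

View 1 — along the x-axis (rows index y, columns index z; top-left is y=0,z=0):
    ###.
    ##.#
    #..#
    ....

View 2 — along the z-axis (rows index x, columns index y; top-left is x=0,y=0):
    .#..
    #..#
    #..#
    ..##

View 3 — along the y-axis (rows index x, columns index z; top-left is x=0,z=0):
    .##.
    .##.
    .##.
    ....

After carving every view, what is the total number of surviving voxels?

start: 4×4×4 = 64 voxels
carve view 1 (along x, YZ-mask fill 8/16): 32 voxels remain
carve view 2 (along z, XY-mask fill 7/16): 11 voxels remain
carve view 3 (along y, XZ-mask fill 6/16): 5 voxels remain

remaining voxels: 5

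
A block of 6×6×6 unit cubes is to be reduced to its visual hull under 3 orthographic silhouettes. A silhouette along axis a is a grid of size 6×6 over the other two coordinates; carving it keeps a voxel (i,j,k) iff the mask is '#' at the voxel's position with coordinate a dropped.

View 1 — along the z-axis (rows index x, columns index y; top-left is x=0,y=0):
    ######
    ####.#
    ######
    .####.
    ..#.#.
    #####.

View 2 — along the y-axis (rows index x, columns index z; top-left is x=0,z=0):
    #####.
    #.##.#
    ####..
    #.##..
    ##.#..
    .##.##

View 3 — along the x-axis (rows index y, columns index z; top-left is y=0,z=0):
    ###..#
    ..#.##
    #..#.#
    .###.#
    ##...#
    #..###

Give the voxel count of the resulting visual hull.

64 voxels

full grid |V| = 216
[1] z-view keeps 28 columns → grid now 168
[2] y-view keeps 23 columns → grid now 112
[3] x-view keeps 21 columns → grid now 64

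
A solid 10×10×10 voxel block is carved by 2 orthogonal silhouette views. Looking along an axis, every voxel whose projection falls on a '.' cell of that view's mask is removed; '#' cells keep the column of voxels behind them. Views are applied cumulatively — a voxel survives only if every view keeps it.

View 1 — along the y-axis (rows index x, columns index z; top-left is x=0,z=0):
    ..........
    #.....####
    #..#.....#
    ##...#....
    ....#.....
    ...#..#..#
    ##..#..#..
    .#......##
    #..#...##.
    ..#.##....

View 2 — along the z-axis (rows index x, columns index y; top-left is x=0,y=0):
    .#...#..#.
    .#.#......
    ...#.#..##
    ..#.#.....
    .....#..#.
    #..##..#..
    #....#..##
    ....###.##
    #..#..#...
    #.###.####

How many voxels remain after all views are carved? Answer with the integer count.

full grid |V| = 1000
V1 y: intersect with XZ mask (29 set) -- 290 left
V2 z: intersect with XY mask (37 set) -- 109 left

remaining voxels: 109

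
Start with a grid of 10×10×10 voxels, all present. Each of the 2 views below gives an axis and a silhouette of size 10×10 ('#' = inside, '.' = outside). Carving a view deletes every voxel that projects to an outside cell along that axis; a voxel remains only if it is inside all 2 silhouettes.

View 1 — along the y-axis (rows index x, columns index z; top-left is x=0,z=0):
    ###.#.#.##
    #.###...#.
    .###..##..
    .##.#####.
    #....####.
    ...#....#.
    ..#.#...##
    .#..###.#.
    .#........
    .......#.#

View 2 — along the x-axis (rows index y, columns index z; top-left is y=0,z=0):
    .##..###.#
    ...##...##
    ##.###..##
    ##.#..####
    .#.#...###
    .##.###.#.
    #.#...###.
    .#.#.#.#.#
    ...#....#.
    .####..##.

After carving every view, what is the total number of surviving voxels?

before carving: 1000 voxels (10×10×10)
V1 y: intersect with XZ mask (43 set) -- 430 left
V2 x: intersect with YZ mask (53 set) -- 235 left

235 voxels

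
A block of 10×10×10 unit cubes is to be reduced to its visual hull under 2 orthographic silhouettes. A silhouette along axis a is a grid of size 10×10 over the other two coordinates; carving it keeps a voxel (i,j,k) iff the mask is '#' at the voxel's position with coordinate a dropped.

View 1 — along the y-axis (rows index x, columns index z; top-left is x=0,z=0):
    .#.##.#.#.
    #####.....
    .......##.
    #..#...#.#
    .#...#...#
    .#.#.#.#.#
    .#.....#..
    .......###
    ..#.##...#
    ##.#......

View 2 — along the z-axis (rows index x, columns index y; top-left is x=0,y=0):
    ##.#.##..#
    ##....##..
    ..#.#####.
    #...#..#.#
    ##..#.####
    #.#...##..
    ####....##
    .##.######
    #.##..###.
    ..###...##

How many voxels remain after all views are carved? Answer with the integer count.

194 voxels

before carving: 1000 voxels (10×10×10)
carve view 1 (along y, XZ-mask fill 36/100): 360 voxels remain
carve view 2 (along z, XY-mask fill 56/100): 194 voxels remain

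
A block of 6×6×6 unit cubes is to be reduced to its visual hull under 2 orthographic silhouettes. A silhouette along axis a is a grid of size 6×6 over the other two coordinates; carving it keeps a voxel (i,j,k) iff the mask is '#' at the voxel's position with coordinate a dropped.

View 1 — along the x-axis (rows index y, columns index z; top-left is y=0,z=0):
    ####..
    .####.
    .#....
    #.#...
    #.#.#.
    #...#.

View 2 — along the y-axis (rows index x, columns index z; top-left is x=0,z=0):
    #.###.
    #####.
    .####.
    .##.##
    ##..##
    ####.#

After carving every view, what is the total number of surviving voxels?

start: 6×6×6 = 216 voxels
  1. axis=0 (YZ plane), |mask|=16  ⇒  voxels=96
  2. axis=1 (XZ plane), |mask|=26  ⇒  voxels=74

remaining voxels: 74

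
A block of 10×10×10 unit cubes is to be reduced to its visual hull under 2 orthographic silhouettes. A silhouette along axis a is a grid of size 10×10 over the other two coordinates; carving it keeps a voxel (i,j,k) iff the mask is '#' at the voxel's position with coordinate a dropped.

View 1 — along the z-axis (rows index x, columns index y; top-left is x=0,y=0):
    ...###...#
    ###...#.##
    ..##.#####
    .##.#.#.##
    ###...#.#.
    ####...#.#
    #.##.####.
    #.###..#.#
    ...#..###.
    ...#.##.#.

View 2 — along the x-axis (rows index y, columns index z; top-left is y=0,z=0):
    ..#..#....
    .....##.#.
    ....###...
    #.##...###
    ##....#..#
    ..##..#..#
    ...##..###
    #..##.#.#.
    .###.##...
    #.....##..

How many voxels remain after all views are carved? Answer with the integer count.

before carving: 1000 voxels (10×10×10)
V1 z: intersect with XY mask (55 set) -- 550 left
V2 x: intersect with YZ mask (40 set) -- 226 left

226 voxels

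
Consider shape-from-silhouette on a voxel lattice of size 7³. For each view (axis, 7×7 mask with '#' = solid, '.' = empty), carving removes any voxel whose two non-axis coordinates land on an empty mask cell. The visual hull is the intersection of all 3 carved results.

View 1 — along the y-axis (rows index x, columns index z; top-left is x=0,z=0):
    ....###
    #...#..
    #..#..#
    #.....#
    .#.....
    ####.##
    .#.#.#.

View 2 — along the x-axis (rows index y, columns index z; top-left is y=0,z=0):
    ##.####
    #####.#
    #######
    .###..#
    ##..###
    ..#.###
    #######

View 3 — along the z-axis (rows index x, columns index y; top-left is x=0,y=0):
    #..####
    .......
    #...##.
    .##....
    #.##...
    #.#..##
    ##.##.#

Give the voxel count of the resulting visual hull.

initial block: 7^3 = 343
  1. axis=1 (XZ plane), |mask|=20  ⇒  voxels=140
  2. axis=0 (YZ plane), |mask|=39  ⇒  voxels=113
  3. axis=2 (XY plane), |mask|=22  ⇒  voxels=58

|visual hull| = 58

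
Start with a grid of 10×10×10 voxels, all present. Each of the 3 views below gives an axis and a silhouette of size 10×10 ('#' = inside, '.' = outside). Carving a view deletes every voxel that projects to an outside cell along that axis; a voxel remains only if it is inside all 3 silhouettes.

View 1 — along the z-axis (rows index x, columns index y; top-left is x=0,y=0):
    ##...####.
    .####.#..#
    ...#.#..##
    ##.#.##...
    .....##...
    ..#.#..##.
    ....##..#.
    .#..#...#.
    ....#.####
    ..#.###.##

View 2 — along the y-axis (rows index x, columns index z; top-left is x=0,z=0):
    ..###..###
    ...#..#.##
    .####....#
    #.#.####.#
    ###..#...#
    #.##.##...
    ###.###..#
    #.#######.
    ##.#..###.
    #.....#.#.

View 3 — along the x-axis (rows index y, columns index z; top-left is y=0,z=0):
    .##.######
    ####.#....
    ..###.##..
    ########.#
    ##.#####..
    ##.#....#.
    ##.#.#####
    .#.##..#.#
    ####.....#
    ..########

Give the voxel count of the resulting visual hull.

146 voxels

initial block: 10^3 = 1000
step 1: project along z, AND mask (44/100) → |grid| = 440
step 2: project along y, AND mask (56/100) → |grid| = 238
step 3: project along x, AND mask (64/100) → |grid| = 146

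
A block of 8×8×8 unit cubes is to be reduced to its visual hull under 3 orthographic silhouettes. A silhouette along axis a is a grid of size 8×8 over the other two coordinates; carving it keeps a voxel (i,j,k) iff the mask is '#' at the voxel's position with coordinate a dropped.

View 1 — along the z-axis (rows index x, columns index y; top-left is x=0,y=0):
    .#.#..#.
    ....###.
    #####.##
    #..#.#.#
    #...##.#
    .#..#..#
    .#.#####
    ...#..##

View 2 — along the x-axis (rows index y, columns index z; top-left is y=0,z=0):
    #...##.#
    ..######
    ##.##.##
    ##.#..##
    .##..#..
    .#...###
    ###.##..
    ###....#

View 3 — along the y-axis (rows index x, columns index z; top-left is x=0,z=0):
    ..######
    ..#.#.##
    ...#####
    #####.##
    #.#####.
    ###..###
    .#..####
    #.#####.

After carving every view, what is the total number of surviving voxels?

remaining voxels: 98

full grid |V| = 512
after view 1 [z-axis, 33 of 64 cells solid] → remaining = 264
after view 2 [x-axis, 37 of 64 cells solid] → remaining = 147
after view 3 [y-axis, 45 of 64 cells solid] → remaining = 98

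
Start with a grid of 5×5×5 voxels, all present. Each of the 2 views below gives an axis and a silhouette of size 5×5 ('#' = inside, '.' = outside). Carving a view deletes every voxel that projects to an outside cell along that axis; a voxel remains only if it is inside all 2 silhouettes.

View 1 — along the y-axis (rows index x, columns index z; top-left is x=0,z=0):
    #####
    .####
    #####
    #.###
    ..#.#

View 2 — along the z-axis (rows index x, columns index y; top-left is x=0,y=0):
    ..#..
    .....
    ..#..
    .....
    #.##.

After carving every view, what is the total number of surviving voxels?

initial block: 5^3 = 125
step 1: project along y, AND mask (20/25) → |grid| = 100
step 2: project along z, AND mask (5/25) → |grid| = 16

remaining voxels: 16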